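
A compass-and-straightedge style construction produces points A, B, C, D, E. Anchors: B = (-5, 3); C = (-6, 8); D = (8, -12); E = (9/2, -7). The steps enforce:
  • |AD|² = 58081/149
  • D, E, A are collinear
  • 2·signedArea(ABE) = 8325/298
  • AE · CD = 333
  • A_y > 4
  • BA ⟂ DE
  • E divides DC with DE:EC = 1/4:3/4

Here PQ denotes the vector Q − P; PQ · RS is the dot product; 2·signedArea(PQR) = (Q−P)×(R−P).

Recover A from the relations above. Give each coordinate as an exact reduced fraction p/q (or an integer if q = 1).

A = (-495/149, 622/149)

1. A_x = -495/149  [D, E, A are collinear ∩ BA ⟂ DE]
2. A_y = 622/149  [D, E, A are collinear ∩ BA ⟂ DE]
   → A = (-495/149, 622/149)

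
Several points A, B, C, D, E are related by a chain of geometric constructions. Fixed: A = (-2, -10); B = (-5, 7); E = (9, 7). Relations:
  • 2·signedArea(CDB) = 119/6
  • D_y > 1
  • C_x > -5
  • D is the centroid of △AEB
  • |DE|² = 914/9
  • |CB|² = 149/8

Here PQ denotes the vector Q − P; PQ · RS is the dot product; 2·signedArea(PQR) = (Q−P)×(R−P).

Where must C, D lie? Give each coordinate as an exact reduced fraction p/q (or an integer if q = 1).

C = (-17/4, 11/4)
D = (2/3, 4/3)

1. D_x = 2/3  [D is the centroid of △AEB]
2. D_y = 4/3  [D is the centroid of △AEB]
   → D = (2/3, 4/3)
3. C_x = -17/4  [line -17/3·x + -17/3·y + -17/2 = 0 ∩ |CB|² = 149/8]
4. C_y = 11/4  [line -17/3·x + -17/3·y + -17/2 = 0 ∩ |CB|² = 149/8]
   → C = (-17/4, 11/4)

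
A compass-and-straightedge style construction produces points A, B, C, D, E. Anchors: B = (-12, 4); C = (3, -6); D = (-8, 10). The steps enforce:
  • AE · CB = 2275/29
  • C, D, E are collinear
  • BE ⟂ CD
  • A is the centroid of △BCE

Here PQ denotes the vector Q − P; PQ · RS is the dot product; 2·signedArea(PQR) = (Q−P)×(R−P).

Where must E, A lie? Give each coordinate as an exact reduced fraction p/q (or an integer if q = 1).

A = (-449/87, 56/29)
E = (-188/29, 226/29)

1. E_x = -188/29  [C, D, E are collinear ∩ BE ⟂ CD]
2. E_y = 226/29  [C, D, E are collinear ∩ BE ⟂ CD]
   → E = (-188/29, 226/29)
3. A_x = -449/87  [A is the centroid of △BCE]
4. A_y = 56/29  [A is the centroid of △BCE]
   → A = (-449/87, 56/29)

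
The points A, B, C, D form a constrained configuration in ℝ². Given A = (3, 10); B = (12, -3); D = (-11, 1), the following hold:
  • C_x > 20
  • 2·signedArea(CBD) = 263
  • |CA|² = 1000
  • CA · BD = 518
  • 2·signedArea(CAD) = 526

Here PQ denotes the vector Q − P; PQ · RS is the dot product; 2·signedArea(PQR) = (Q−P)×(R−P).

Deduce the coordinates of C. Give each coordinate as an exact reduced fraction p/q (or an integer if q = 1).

C = (21, -16)

1. C_x = 21  [CA · BD = 518 ∩ 2·signedArea(CBD) = 263]
2. C_y = -16  [CA · BD = 518 ∩ 2·signedArea(CBD) = 263]
   → C = (21, -16)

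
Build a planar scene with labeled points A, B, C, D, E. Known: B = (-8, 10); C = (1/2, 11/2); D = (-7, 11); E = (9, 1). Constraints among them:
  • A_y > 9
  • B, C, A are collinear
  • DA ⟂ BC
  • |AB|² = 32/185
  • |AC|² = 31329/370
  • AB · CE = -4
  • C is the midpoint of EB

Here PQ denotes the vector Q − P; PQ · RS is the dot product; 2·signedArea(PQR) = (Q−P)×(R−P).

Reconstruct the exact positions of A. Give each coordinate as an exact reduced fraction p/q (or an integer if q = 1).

A = (-1412/185, 1814/185)

1. A_x = -1412/185  [B, C, A are collinear ∩ DA ⟂ BC]
2. A_y = 1814/185  [B, C, A are collinear ∩ DA ⟂ BC]
   → A = (-1412/185, 1814/185)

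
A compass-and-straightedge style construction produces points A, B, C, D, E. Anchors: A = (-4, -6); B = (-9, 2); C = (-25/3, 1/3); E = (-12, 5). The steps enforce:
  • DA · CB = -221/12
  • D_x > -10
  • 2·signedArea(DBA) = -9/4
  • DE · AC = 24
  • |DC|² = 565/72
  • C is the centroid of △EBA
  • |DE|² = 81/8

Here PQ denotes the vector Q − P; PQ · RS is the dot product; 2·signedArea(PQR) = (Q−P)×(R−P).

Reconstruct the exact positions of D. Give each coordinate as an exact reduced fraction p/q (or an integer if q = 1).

1. D_x = -39/4  [DA · CB = -221/12 ∩ 2·signedArea(DBA) = -9/4]
2. D_y = 11/4  [DA · CB = -221/12 ∩ 2·signedArea(DBA) = -9/4]
   → D = (-39/4, 11/4)

D = (-39/4, 11/4)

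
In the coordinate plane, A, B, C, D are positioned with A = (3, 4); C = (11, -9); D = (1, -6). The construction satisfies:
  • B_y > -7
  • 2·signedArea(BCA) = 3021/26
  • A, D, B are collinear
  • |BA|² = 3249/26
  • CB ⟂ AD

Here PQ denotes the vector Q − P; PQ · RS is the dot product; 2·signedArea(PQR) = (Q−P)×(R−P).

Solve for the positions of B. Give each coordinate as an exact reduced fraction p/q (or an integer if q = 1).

B = (21/26, -181/26)

1. B_x = 21/26  [A, D, B are collinear ∩ CB ⟂ AD]
2. B_y = -181/26  [A, D, B are collinear ∩ CB ⟂ AD]
   → B = (21/26, -181/26)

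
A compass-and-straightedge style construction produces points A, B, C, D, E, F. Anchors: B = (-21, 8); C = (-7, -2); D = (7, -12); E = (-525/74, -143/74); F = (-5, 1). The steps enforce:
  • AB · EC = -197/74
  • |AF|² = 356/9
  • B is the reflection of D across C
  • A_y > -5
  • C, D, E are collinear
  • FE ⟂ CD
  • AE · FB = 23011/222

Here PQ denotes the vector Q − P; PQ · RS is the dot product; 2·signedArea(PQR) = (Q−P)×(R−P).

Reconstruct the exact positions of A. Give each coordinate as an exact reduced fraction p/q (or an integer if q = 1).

A = (-5/3, -13/3)

1. A_x = -5/3  [AB · EC = -197/74 ∩ AE · FB = 23011/222]
2. A_y = -13/3  [AB · EC = -197/74 ∩ AE · FB = 23011/222]
   → A = (-5/3, -13/3)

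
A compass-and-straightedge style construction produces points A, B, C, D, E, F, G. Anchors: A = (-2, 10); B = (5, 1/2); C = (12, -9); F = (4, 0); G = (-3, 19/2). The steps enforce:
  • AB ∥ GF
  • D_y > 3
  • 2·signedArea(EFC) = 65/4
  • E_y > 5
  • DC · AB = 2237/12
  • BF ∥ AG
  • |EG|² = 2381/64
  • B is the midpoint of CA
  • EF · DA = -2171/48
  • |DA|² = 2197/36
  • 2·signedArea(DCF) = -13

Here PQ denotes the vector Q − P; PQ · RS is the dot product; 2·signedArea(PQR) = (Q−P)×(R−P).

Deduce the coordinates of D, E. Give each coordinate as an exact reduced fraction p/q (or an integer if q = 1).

D = (7/3, 7/2)
E = (5/4, 41/8)

1. D_x = 7/3  [DC · AB = 2237/12 ∩ 2·signedArea(DCF) = -13]
2. D_y = 7/2  [DC · AB = 2237/12 ∩ 2·signedArea(DCF) = -13]
   → D = (7/3, 7/2)
3. E_x = 5/4  [2·signedArea(EFC) = 65/4 ∩ EF · DA = -2171/48]
4. E_y = 41/8  [2·signedArea(EFC) = 65/4 ∩ EF · DA = -2171/48]
   → E = (5/4, 41/8)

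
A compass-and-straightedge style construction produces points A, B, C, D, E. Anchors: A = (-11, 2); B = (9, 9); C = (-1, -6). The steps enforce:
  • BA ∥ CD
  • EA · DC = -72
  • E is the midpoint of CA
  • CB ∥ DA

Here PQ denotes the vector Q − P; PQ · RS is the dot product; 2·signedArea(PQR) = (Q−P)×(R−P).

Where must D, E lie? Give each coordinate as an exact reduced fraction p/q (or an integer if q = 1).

1. D_x = -21  [CB ∥ DA ∩ BA ∥ CD]
2. D_y = -13  [CB ∥ DA ∩ BA ∥ CD]
   → D = (-21, -13)
3. E_x = -6  [E is the midpoint of CA]
4. E_y = -2  [E is the midpoint of CA]
   → E = (-6, -2)

D = (-21, -13)
E = (-6, -2)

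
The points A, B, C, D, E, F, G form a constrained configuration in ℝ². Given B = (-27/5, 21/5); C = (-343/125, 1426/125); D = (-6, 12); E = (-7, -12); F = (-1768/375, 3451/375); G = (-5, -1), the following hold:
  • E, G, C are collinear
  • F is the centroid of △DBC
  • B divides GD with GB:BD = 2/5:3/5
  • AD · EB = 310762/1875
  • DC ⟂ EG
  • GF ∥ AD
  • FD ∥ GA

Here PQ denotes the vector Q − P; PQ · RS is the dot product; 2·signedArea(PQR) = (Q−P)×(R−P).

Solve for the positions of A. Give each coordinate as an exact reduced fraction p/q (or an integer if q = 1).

A = (-2357/375, 674/375)

1. A_x = -2357/375  [GF ∥ AD ∩ FD ∥ GA]
2. A_y = 674/375  [GF ∥ AD ∩ FD ∥ GA]
   → A = (-2357/375, 674/375)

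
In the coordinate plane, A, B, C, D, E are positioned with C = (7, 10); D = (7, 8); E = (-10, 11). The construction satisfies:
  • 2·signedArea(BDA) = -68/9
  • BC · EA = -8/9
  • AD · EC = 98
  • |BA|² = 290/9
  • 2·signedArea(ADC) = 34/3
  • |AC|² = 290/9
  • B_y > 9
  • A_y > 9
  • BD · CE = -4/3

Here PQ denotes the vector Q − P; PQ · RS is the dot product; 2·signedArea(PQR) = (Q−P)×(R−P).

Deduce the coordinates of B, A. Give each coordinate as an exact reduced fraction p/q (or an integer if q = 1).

A = (4/3, 29/3)
B = (7, 28/3)

1. A_x = 4/3  [2·signedArea(ADC) = 34/3 ∩ AD · EC = 98]
2. A_y = 29/3  [2·signedArea(ADC) = 34/3 ∩ AD · EC = 98]
   → A = (4/3, 29/3)
3. B_x = 7  [2·signedArea(BDA) = -68/9 ∩ BC · EA = -8/9]
4. B_y = 28/3  [2·signedArea(BDA) = -68/9 ∩ BC · EA = -8/9]
   → B = (7, 28/3)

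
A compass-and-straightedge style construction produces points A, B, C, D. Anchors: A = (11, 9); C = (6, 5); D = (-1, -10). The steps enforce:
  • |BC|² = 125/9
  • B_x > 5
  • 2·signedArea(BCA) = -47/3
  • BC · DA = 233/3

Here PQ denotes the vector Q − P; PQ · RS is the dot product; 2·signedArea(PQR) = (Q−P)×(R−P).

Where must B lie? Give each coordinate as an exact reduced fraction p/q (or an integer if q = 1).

1. B_x = 16/3  [BC · DA = 233/3 ∩ 2·signedArea(BCA) = -47/3]
2. B_y = 4/3  [BC · DA = 233/3 ∩ 2·signedArea(BCA) = -47/3]
   → B = (16/3, 4/3)

B = (16/3, 4/3)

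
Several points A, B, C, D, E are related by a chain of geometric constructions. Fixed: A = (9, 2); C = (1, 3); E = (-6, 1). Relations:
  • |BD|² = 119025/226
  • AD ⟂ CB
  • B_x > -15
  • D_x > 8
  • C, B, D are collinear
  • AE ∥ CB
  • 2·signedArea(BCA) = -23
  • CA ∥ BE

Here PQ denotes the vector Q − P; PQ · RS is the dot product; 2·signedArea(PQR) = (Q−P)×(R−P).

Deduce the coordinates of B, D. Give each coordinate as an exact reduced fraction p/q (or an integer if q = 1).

B = (-14, 2)
D = (2011/226, 797/226)

1. B_x = -14  [CA ∥ BE ∩ AE ∥ CB]
2. B_y = 2  [CA ∥ BE ∩ AE ∥ CB]
   → B = (-14, 2)
3. D_x = 2011/226  [C, B, D are collinear ∩ AD ⟂ CB]
4. D_y = 797/226  [C, B, D are collinear ∩ AD ⟂ CB]
   → D = (2011/226, 797/226)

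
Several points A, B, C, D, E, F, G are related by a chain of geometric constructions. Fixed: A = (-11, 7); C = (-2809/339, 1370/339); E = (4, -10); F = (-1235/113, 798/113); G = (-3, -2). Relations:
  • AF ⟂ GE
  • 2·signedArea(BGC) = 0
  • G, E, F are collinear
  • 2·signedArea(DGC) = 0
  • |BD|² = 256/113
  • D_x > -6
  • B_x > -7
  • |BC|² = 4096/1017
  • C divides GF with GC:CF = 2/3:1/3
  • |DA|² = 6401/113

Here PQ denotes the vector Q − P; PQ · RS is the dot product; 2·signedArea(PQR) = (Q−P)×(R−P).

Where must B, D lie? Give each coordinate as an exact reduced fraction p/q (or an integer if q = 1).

1. B_x = -787/113  [line -2048/339·x + -1792/339·y + -9728/339 = 0 ∩ |BC|² = 4096/1017]
2. B_y = 286/113  [line -2048/339·x + -1792/339·y + -9728/339 = 0 ∩ |BC|² = 4096/1017]
   → B = (-787/113, 286/113)
3. D_x = -675/113  [line -2048/339·x + -1792/339·y + -9728/339 = 0 ∩ |BD|² = 256/113]
4. D_y = 158/113  [line -2048/339·x + -1792/339·y + -9728/339 = 0 ∩ |BD|² = 256/113]
   → D = (-675/113, 158/113)

B = (-787/113, 286/113)
D = (-675/113, 158/113)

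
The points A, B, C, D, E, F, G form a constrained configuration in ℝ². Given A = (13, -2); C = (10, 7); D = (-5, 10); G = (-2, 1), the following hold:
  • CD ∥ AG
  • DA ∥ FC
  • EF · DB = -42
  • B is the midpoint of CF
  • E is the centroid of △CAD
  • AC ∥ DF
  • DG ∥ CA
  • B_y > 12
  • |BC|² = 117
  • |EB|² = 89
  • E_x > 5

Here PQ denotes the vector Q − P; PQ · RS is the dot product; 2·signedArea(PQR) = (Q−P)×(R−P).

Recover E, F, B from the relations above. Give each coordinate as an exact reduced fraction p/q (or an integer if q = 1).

1. E_x = 6  [E is the centroid of △CAD]
2. E_y = 5  [E is the centroid of △CAD]
   → E = (6, 5)
3. F_x = -8  [DA ∥ FC ∩ AC ∥ DF]
4. F_y = 19  [DA ∥ FC ∩ AC ∥ DF]
   → F = (-8, 19)
5. B_x = 1  [B is the midpoint of CF]
6. B_y = 13  [B is the midpoint of CF]
   → B = (1, 13)

B = (1, 13)
E = (6, 5)
F = (-8, 19)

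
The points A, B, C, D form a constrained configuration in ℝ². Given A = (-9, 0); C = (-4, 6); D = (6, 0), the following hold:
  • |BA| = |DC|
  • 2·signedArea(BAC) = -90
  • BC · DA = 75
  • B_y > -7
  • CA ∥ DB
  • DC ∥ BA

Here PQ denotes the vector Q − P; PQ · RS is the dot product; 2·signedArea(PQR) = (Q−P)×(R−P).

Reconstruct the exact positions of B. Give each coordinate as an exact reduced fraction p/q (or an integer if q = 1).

B = (1, -6)

1. B_x = 1  [DC ∥ BA ∩ CA ∥ DB]
2. B_y = -6  [DC ∥ BA ∩ CA ∥ DB]
   → B = (1, -6)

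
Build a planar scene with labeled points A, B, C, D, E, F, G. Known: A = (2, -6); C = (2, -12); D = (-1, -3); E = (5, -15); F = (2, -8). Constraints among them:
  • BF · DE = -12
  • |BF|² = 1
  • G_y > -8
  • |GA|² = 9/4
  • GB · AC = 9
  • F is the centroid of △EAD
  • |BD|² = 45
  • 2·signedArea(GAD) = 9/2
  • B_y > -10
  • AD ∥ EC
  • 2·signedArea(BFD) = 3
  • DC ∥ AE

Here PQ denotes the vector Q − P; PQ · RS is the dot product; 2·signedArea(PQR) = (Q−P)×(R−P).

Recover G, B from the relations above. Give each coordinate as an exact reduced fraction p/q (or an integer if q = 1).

B = (2, -9)
G = (2, -15/2)

1. B_x = 2  [2·signedArea(BFD) = 3 ∩ BF · DE = -12]
2. B_y = -9  [2·signedArea(BFD) = 3 ∩ BF · DE = -12]
   → B = (2, -9)
3. G_x = 2  [2·signedArea(GAD) = 9/2 ∩ GB · AC = 9]
4. G_y = -15/2  [2·signedArea(GAD) = 9/2 ∩ GB · AC = 9]
   → G = (2, -15/2)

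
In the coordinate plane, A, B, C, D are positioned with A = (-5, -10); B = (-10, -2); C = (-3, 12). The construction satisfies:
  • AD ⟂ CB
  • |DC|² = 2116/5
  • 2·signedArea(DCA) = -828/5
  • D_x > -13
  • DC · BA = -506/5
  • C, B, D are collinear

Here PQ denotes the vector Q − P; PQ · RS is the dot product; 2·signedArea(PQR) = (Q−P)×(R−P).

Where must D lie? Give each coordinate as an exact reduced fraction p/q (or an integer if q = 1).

1. D_x = -61/5  [C, B, D are collinear ∩ AD ⟂ CB]
2. D_y = -32/5  [C, B, D are collinear ∩ AD ⟂ CB]
   → D = (-61/5, -32/5)

D = (-61/5, -32/5)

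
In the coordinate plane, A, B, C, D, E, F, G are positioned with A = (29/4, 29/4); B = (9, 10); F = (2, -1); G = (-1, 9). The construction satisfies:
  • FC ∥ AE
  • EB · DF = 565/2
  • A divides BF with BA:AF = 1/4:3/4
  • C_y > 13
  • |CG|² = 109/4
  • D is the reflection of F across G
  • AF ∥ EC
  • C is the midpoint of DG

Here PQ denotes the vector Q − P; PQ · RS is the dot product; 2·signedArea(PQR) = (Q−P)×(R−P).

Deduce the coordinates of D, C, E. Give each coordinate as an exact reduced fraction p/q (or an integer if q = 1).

1. D_x = -4  [D is the reflection of F across G]
2. D_y = 19  [D is the reflection of F across G]
   → D = (-4, 19)
3. C_x = -5/2  [C is the midpoint of DG]
4. C_y = 14  [C is the midpoint of DG]
   → C = (-5/2, 14)
5. E_x = 11/4  [AF ∥ EC ∩ FC ∥ AE]
6. E_y = 89/4  [AF ∥ EC ∩ FC ∥ AE]
   → E = (11/4, 89/4)

C = (-5/2, 14)
D = (-4, 19)
E = (11/4, 89/4)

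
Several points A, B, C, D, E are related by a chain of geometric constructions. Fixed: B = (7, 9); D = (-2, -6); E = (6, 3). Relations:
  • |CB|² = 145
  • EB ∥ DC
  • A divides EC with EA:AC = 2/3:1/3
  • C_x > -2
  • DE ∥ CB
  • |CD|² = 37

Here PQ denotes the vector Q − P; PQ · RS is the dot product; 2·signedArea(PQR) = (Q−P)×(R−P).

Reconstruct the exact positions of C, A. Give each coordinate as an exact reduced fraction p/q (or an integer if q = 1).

A = (4/3, 1)
C = (-1, 0)

1. C_x = -1  [DE ∥ CB ∩ EB ∥ DC]
2. C_y = 0  [DE ∥ CB ∩ EB ∥ DC]
   → C = (-1, 0)
3. A_x = 4/3  [A divides EC with EA:AC = 2/3:1/3]
4. A_y = 1  [A divides EC with EA:AC = 2/3:1/3]
   → A = (4/3, 1)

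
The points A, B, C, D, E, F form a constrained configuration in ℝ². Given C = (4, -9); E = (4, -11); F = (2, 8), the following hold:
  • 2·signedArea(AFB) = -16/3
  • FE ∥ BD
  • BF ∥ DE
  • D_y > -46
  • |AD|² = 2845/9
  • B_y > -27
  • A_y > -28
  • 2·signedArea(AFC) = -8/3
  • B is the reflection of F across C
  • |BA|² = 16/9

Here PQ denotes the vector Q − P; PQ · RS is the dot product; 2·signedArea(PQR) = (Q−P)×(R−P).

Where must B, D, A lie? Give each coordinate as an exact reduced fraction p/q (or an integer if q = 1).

A = (6, -82/3)
B = (6, -26)
D = (8, -45)

1. B_x = 6  [B is the reflection of F across C]
2. B_y = -26  [B is the reflection of F across C]
   → B = (6, -26)
3. D_x = 8  [BF ∥ DE ∩ FE ∥ BD]
4. D_y = -45  [BF ∥ DE ∩ FE ∥ BD]
   → D = (8, -45)
5. A_x = 6  [line 17·x + 2·y + -142/3 = 0 ∩ |AD|² = 2845/9]
6. A_y = -82/3  [line 17·x + 2·y + -142/3 = 0 ∩ |AD|² = 2845/9]
   → A = (6, -82/3)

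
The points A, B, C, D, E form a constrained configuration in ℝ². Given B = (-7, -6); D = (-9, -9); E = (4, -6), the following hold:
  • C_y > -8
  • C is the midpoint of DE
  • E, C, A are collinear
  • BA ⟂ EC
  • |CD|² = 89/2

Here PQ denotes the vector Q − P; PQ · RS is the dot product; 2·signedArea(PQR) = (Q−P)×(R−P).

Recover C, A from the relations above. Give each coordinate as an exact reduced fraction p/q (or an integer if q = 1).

A = (-1147/178, -1497/178)
C = (-5/2, -15/2)

1. C_x = -5/2  [C is the midpoint of DE]
2. C_y = -15/2  [C is the midpoint of DE]
   → C = (-5/2, -15/2)
3. A_x = -1147/178  [E, C, A are collinear ∩ BA ⟂ EC]
4. A_y = -1497/178  [E, C, A are collinear ∩ BA ⟂ EC]
   → A = (-1147/178, -1497/178)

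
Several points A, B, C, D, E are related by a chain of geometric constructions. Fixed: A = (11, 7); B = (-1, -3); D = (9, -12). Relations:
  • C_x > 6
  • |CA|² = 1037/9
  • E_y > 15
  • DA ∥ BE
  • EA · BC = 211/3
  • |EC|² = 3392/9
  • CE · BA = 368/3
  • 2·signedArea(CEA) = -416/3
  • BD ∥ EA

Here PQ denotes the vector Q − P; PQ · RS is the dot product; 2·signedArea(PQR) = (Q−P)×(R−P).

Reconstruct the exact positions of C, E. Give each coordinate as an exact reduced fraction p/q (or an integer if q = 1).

C = (19/3, -8/3)
E = (1, 16)

1. E_x = 1  [BD ∥ EA ∩ DA ∥ BE]
2. E_y = 16  [BD ∥ EA ∩ DA ∥ BE]
   → E = (1, 16)
3. C_x = 19/3  [2·signedArea(CEA) = -416/3 ∩ CE · BA = 368/3]
4. C_y = -8/3  [2·signedArea(CEA) = -416/3 ∩ CE · BA = 368/3]
   → C = (19/3, -8/3)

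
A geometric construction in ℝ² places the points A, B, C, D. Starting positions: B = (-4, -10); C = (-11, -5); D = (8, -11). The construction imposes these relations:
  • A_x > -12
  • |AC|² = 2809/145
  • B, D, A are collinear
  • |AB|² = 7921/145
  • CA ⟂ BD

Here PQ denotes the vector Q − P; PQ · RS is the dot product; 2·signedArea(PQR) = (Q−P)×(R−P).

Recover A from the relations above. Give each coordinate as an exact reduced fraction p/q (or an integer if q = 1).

1. A_x = -1648/145  [B, D, A are collinear ∩ CA ⟂ BD]
2. A_y = -1361/145  [B, D, A are collinear ∩ CA ⟂ BD]
   → A = (-1648/145, -1361/145)

A = (-1648/145, -1361/145)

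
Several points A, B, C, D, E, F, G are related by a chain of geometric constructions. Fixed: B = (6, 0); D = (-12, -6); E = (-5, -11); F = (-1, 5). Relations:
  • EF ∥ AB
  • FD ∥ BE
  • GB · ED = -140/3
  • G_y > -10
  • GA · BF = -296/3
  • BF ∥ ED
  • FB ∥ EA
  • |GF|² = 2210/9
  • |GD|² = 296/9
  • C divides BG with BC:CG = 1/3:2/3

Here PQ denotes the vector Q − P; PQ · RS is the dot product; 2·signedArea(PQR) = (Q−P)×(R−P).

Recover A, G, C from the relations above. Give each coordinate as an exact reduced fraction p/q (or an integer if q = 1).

1. A_x = 2  [EF ∥ AB ∩ FB ∥ EA]
2. A_y = -16  [EF ∥ AB ∩ FB ∥ EA]
   → A = (2, -16)
3. G_x = -22/3  [line 7·x + -5·y + 14/3 = 0 ∩ |GD|² = 296/9]
4. G_y = -28/3  [line 7·x + -5·y + 14/3 = 0 ∩ |GD|² = 296/9]
   → G = (-22/3, -28/3)
5. C_x = 14/9  [C divides BG with BC:CG = 1/3:2/3]
6. C_y = -28/9  [C divides BG with BC:CG = 1/3:2/3]
   → C = (14/9, -28/9)

A = (2, -16)
C = (14/9, -28/9)
G = (-22/3, -28/3)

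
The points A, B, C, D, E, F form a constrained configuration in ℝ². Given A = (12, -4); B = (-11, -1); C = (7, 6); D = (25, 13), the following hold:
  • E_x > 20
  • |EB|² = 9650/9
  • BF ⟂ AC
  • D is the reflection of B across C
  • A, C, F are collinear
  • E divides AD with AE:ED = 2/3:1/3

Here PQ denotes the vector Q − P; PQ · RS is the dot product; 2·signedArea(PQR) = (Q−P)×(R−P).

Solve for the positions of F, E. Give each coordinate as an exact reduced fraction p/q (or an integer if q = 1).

E = (62/3, 22/3)
F = (31/5, 38/5)

1. F_x = 31/5  [A, C, F are collinear ∩ BF ⟂ AC]
2. F_y = 38/5  [A, C, F are collinear ∩ BF ⟂ AC]
   → F = (31/5, 38/5)
3. E_x = 62/3  [E divides AD with AE:ED = 2/3:1/3]
4. E_y = 22/3  [E divides AD with AE:ED = 2/3:1/3]
   → E = (62/3, 22/3)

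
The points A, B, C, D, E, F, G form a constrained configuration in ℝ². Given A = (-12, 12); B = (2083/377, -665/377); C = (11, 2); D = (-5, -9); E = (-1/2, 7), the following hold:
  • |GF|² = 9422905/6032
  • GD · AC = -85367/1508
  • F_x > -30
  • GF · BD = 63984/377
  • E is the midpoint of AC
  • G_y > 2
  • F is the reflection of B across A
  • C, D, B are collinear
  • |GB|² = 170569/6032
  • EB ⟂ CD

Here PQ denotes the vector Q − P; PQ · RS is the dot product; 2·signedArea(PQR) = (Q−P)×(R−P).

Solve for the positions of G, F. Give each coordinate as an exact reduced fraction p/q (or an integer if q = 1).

F = (-11131/377, 9713/377)
G = (3789/1508, 987/377)

1. G_x = 3789/1508  [line -23·x + 10·y + 47667/1508 = 0 ∩ |GB|² = 170569/6032]
2. G_y = 987/377  [line -23·x + 10·y + 47667/1508 = 0 ∩ |GB|² = 170569/6032]
   → G = (3789/1508, 987/377)
3. F_x = -11131/377  [F is the reflection of B across A]
4. F_y = 9713/377  [F is the reflection of B across A]
   → F = (-11131/377, 9713/377)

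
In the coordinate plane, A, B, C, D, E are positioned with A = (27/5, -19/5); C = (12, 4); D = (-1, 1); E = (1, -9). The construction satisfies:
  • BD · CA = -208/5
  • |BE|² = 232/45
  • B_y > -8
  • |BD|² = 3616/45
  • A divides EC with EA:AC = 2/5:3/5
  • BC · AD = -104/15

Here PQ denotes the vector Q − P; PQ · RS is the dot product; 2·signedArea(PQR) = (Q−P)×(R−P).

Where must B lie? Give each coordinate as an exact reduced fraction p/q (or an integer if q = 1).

B = (37/15, -109/15)

1. B_x = 37/15  [BC · AD = -104/15 ∩ BD · CA = -208/5]
2. B_y = -109/15  [BC · AD = -104/15 ∩ BD · CA = -208/5]
   → B = (37/15, -109/15)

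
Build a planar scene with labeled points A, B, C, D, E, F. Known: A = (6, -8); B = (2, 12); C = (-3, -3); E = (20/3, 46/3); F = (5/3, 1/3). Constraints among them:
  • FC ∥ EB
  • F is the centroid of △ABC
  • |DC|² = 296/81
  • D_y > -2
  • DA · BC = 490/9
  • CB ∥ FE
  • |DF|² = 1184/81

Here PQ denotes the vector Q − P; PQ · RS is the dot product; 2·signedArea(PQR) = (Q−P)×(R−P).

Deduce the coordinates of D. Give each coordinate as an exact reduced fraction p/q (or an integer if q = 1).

D = (-13/9, -17/9)

1. D_x = -13/9  [line 5·x + 15·y + 320/9 = 0 ∩ |DF|² = 1184/81]
2. D_y = -17/9  [line 5·x + 15·y + 320/9 = 0 ∩ |DF|² = 1184/81]
   → D = (-13/9, -17/9)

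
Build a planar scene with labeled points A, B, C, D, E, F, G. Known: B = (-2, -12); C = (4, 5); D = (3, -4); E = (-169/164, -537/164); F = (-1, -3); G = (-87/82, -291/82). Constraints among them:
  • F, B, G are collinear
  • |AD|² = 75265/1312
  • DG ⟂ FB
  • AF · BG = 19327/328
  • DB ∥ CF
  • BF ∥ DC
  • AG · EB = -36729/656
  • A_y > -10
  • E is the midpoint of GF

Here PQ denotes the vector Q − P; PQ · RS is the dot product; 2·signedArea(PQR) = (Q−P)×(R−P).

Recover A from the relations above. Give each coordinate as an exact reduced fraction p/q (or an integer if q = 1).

1. A_x = -579/328  [line 159/164·x + 1431/164·y + 57717/656 = 0 ∩ |AD|² = 75265/1312]
2. A_y = -3243/328  [line 159/164·x + 1431/164·y + 57717/656 = 0 ∩ |AD|² = 75265/1312]
   → A = (-579/328, -3243/328)

A = (-579/328, -3243/328)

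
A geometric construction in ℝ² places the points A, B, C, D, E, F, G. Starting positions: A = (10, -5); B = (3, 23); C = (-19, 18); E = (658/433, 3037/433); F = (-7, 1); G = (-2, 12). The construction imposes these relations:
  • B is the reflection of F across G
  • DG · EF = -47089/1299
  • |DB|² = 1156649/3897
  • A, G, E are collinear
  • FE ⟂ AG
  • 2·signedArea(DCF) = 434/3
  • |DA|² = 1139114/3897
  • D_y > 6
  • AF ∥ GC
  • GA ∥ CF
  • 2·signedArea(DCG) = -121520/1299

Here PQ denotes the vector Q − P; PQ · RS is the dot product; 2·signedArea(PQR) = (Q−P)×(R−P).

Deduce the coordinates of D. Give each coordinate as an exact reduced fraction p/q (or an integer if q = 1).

D = (-3239/1299, 8666/1299)

1. D_x = -3239/1299  [2·signedArea(DCG) = -121520/1299 ∩ 2·signedArea(DCF) = 434/3]
2. D_y = 8666/1299  [2·signedArea(DCG) = -121520/1299 ∩ 2·signedArea(DCF) = 434/3]
   → D = (-3239/1299, 8666/1299)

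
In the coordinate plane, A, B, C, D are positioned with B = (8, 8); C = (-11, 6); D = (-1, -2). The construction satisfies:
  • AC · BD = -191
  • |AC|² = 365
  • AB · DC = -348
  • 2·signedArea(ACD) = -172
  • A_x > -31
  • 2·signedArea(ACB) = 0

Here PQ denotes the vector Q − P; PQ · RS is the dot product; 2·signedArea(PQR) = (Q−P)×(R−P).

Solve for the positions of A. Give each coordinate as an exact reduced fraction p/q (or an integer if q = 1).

A = (-30, 4)

1. A_x = -30  [2·signedArea(ACB) = 0 ∩ 2·signedArea(ACD) = -172]
2. A_y = 4  [2·signedArea(ACB) = 0 ∩ 2·signedArea(ACD) = -172]
   → A = (-30, 4)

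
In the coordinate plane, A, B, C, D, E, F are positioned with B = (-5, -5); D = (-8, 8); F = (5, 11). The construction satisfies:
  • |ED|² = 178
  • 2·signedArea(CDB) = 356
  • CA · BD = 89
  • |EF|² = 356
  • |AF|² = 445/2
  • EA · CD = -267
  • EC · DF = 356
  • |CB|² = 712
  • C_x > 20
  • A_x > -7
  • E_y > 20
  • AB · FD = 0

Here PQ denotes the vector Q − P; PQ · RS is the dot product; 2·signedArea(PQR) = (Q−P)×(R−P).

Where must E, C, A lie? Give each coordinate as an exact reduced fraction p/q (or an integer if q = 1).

A = (-13/2, 3/2)
C = (21, 1)
E = (-11, 21)

1. C_x = 21  [line 13·x + 3·y + -276 = 0 ∩ |CB|² = 712]
2. C_y = 1  [line 13·x + 3·y + -276 = 0 ∩ |CB|² = 712]
   → C = (21, 1)
3. A_x = -13/2  [CA · BD = 89 ∩ AB · FD = 0]
4. A_y = 3/2  [CA · BD = 89 ∩ AB · FD = 0]
   → A = (-13/2, 3/2)
5. E_x = -11  [EA · CD = -267 ∩ EC · DF = 356]
6. E_y = 21  [EA · CD = -267 ∩ EC · DF = 356]
   → E = (-11, 21)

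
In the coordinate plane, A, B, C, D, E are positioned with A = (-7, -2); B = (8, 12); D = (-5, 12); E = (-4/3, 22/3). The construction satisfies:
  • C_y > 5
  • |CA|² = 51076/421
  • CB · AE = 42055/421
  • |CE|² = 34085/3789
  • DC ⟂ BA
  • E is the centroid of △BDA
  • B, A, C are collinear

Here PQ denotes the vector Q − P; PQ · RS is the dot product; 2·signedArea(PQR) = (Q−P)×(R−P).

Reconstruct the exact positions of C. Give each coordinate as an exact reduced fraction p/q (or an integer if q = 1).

1. C_x = 443/421  [B, A, C are collinear ∩ DC ⟂ BA]
2. C_y = 2322/421  [B, A, C are collinear ∩ DC ⟂ BA]
   → C = (443/421, 2322/421)

C = (443/421, 2322/421)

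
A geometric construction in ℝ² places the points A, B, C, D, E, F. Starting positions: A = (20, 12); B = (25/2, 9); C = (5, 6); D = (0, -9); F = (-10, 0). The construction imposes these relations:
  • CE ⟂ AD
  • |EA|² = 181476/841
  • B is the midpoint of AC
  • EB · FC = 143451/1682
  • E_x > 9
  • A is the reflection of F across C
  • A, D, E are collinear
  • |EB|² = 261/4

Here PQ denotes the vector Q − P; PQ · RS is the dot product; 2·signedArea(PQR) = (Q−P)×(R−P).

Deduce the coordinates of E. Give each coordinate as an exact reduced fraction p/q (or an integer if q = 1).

E = (8300/841, 1146/841)

1. E_x = 8300/841  [A, D, E are collinear ∩ CE ⟂ AD]
2. E_y = 1146/841  [A, D, E are collinear ∩ CE ⟂ AD]
   → E = (8300/841, 1146/841)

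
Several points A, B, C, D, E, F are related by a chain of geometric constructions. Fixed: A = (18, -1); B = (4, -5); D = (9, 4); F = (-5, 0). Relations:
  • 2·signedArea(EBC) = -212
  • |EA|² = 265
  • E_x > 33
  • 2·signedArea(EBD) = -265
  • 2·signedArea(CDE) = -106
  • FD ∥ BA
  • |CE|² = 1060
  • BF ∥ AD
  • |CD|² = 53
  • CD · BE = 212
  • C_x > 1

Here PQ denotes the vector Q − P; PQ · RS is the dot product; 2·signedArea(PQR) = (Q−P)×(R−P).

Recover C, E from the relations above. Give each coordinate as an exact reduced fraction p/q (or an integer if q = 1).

C = (2, 2)
E = (34, -4)

1. E_x = 34  [line -9·x + 5·y + 326 = 0 ∩ |EA|² = 265]
2. E_y = -4  [line -9·x + 5·y + 326 = 0 ∩ |EA|² = 265]
   → E = (34, -4)
3. C_x = 2  [2·signedArea(CDE) = -106 ∩ CD · BE = 212]
4. C_y = 2  [2·signedArea(CDE) = -106 ∩ CD · BE = 212]
   → C = (2, 2)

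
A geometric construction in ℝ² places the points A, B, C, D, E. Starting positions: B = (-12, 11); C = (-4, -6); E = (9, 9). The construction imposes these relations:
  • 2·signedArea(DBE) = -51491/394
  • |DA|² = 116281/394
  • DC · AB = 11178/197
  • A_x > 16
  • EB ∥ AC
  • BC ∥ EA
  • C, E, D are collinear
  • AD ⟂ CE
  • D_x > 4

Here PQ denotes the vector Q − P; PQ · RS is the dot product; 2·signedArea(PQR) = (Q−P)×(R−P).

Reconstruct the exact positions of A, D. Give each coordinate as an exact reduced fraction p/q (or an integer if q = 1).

A = (17, -8)
D = (1583/394, 1281/394)

1. A_x = 17  [EB ∥ AC ∩ BC ∥ EA]
2. A_y = -8  [EB ∥ AC ∩ BC ∥ EA]
   → A = (17, -8)
3. D_x = 1583/394  [C, E, D are collinear ∩ AD ⟂ CE]
4. D_y = 1281/394  [C, E, D are collinear ∩ AD ⟂ CE]
   → D = (1583/394, 1281/394)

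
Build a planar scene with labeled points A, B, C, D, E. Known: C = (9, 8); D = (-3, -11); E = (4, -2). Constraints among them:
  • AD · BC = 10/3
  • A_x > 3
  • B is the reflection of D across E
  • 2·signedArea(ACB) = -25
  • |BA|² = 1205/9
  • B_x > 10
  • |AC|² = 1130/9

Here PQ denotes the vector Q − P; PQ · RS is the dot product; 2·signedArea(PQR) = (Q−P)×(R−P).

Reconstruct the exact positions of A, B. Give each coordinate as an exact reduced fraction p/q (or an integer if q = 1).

A = (10/3, -5/3)
B = (11, 7)

1. B_x = 11  [B is the reflection of D across E]
2. B_y = 7  [B is the reflection of D across E]
   → B = (11, 7)
3. A_x = 10/3  [AD · BC = 10/3 ∩ 2·signedArea(ACB) = -25]
4. A_y = -5/3  [AD · BC = 10/3 ∩ 2·signedArea(ACB) = -25]
   → A = (10/3, -5/3)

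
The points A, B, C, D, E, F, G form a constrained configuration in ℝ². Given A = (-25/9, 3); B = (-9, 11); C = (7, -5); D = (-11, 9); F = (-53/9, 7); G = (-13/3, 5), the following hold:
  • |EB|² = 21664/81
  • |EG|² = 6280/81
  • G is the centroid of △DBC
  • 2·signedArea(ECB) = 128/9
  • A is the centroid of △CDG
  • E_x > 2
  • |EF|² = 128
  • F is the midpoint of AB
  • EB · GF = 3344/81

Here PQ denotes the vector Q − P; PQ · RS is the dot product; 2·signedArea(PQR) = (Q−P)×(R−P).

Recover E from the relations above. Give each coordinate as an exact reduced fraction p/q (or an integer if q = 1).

E = (19/9, -1)

1. E_x = 19/9  [EB · GF = 3344/81 ∩ 2·signedArea(ECB) = 128/9]
2. E_y = -1  [EB · GF = 3344/81 ∩ 2·signedArea(ECB) = 128/9]
   → E = (19/9, -1)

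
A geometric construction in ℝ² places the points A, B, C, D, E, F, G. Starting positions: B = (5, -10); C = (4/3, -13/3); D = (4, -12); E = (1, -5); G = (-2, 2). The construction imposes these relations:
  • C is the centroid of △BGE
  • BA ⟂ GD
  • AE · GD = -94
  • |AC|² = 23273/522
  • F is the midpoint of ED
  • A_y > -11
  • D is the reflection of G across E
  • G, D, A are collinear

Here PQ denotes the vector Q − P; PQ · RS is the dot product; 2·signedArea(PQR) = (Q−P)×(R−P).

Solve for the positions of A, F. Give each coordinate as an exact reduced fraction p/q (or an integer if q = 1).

1. A_x = 199/58  [G, D, A are collinear ∩ BA ⟂ GD]
2. A_y = -619/58  [G, D, A are collinear ∩ BA ⟂ GD]
   → A = (199/58, -619/58)
3. F_x = 5/2  [F is the midpoint of ED]
4. F_y = -17/2  [F is the midpoint of ED]
   → F = (5/2, -17/2)

A = (199/58, -619/58)
F = (5/2, -17/2)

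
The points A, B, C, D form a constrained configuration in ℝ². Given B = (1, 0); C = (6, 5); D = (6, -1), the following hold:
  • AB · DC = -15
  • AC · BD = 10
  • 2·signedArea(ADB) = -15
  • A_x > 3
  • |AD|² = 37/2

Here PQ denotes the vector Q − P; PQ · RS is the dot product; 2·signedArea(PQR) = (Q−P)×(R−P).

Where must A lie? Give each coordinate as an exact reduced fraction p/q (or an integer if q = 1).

1. A_x = 7/2  [AC · BD = 10 ∩ AB · DC = -15]
2. A_y = 5/2  [AC · BD = 10 ∩ AB · DC = -15]
   → A = (7/2, 5/2)

A = (7/2, 5/2)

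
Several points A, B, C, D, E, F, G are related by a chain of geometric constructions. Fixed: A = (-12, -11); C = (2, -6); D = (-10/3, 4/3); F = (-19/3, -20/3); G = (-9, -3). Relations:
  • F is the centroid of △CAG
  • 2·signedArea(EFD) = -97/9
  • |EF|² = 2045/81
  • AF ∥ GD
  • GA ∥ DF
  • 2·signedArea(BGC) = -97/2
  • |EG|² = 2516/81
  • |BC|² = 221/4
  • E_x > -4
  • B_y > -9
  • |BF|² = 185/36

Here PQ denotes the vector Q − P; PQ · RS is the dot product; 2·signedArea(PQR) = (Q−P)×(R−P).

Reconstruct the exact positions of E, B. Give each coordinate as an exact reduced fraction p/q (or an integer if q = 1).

B = (-5, -17/2)
E = (-31/9, -23/9)

1. E_x = -31/9  [line -8·x + 3·y + -179/9 = 0 ∩ |EG|² = 2516/81]
2. E_y = -23/9  [line -8·x + 3·y + -179/9 = 0 ∩ |EG|² = 2516/81]
   → E = (-31/9, -23/9)
3. B_x = -5  [line 3·x + 11·y + 217/2 = 0 ∩ |BC|² = 221/4]
4. B_y = -17/2  [line 3·x + 11·y + 217/2 = 0 ∩ |BC|² = 221/4]
   → B = (-5, -17/2)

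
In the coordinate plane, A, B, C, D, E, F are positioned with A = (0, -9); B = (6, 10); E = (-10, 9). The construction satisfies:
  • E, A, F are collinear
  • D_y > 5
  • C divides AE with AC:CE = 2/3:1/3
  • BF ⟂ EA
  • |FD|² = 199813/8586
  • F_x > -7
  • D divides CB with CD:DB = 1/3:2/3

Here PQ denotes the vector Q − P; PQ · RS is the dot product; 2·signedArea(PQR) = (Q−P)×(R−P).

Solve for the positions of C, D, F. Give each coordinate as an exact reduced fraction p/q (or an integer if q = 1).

C = (-20/3, 3)
D = (-22/9, 16/3)
F = (-705/106, 315/106)

1. C_x = -20/3  [C divides AE with AC:CE = 2/3:1/3]
2. C_y = 3  [C divides AE with AC:CE = 2/3:1/3]
   → C = (-20/3, 3)
3. D_x = -22/9  [D divides CB with CD:DB = 1/3:2/3]
4. D_y = 16/3  [D divides CB with CD:DB = 1/3:2/3]
   → D = (-22/9, 16/3)
5. F_x = -705/106  [E, A, F are collinear ∩ BF ⟂ EA]
6. F_y = 315/106  [E, A, F are collinear ∩ BF ⟂ EA]
   → F = (-705/106, 315/106)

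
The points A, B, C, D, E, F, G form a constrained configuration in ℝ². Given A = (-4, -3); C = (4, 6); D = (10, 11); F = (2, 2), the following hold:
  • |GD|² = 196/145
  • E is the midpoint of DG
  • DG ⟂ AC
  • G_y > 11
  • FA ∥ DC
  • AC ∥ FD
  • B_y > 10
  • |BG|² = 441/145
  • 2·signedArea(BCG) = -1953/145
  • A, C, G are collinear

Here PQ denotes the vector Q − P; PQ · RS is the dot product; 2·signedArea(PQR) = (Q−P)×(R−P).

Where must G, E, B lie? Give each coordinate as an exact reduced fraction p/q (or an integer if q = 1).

B = (1513/145, 1539/145)
E = (1387/145, 1651/145)
G = (1324/145, 1707/145)

1. G_x = 1324/145  [A, C, G are collinear ∩ DG ⟂ AC]
2. G_y = 1707/145  [A, C, G are collinear ∩ DG ⟂ AC]
   → G = (1324/145, 1707/145)
3. E_x = 1387/145  [E is the midpoint of DG]
4. E_y = 1651/145  [E is the midpoint of DG]
   → E = (1387/145, 1651/145)
5. B_x = 1513/145  [line -837/145·x + 744/145·y + 837/145 = 0 ∩ |BG|² = 441/145]
6. B_y = 1539/145  [line -837/145·x + 744/145·y + 837/145 = 0 ∩ |BG|² = 441/145]
   → B = (1513/145, 1539/145)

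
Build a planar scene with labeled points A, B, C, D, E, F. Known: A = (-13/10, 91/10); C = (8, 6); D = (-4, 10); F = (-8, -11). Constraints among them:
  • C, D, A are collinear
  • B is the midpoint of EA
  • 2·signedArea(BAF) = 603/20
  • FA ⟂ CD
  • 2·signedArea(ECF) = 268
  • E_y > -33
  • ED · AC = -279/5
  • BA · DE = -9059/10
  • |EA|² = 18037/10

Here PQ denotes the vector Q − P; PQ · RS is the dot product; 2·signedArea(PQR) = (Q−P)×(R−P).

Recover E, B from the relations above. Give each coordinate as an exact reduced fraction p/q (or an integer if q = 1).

1. E_x = -12  [2·signedArea(ECF) = 268 ∩ ED · AC = -279/5]
2. E_y = -32  [2·signedArea(ECF) = 268 ∩ ED · AC = -279/5]
   → E = (-12, -32)
3. B_x = -133/20  [B is the midpoint of EA]
4. B_y = -229/20  [B is the midpoint of EA]
   → B = (-133/20, -229/20)

B = (-133/20, -229/20)
E = (-12, -32)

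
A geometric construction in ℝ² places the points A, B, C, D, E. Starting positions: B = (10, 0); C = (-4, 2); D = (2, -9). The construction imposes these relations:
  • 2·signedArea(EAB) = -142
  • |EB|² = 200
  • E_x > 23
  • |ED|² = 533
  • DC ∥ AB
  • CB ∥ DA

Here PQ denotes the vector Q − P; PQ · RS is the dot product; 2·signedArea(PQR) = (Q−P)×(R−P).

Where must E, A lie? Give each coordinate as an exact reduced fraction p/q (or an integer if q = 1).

1. A_x = 16  [DC ∥ AB ∩ CB ∥ DA]
2. A_y = -11  [DC ∥ AB ∩ CB ∥ DA]
   → A = (16, -11)
3. E_x = 24  [line -11·x + -6·y + 252 = 0 ∩ |EB|² = 200]
4. E_y = -2  [line -11·x + -6·y + 252 = 0 ∩ |EB|² = 200]
   → E = (24, -2)

A = (16, -11)
E = (24, -2)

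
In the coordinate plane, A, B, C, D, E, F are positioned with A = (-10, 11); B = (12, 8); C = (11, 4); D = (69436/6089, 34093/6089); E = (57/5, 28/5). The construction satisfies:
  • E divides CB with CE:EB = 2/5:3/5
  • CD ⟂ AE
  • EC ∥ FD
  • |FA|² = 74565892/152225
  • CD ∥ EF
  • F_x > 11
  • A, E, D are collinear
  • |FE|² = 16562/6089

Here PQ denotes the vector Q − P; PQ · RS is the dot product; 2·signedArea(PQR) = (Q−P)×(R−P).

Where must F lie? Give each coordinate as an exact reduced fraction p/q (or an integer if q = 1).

F = (359358/30445, 219177/30445)

1. F_x = 359358/30445  [EC ∥ FD ∩ CD ∥ EF]
2. F_y = 219177/30445  [EC ∥ FD ∩ CD ∥ EF]
   → F = (359358/30445, 219177/30445)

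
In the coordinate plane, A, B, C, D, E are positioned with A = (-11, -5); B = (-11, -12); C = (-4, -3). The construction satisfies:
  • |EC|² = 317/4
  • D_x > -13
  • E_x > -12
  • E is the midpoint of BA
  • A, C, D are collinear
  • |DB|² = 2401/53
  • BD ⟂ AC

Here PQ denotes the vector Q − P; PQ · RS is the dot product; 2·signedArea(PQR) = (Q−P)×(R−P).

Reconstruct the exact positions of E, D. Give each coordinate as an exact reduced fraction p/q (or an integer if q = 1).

1. E_x = -11  [E is the midpoint of BA]
2. E_y = -17/2  [E is the midpoint of BA]
   → E = (-11, -17/2)
3. D_x = -681/53  [A, C, D are collinear ∩ BD ⟂ AC]
4. D_y = -293/53  [A, C, D are collinear ∩ BD ⟂ AC]
   → D = (-681/53, -293/53)

D = (-681/53, -293/53)
E = (-11, -17/2)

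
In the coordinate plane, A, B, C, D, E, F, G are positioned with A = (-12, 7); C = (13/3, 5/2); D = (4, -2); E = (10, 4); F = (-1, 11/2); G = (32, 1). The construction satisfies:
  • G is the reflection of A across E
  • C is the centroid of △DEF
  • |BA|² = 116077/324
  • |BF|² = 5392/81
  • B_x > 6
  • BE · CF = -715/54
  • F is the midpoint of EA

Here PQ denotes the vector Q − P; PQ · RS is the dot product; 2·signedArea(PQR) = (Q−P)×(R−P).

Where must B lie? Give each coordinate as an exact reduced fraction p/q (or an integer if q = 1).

1. B_x = 55/9  [line 16/3·x + -3·y + -1517/54 = 0 ∩ |BF|² = 5392/81]
2. B_y = 3/2  [line 16/3·x + -3·y + -1517/54 = 0 ∩ |BF|² = 5392/81]
   → B = (55/9, 3/2)

B = (55/9, 3/2)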